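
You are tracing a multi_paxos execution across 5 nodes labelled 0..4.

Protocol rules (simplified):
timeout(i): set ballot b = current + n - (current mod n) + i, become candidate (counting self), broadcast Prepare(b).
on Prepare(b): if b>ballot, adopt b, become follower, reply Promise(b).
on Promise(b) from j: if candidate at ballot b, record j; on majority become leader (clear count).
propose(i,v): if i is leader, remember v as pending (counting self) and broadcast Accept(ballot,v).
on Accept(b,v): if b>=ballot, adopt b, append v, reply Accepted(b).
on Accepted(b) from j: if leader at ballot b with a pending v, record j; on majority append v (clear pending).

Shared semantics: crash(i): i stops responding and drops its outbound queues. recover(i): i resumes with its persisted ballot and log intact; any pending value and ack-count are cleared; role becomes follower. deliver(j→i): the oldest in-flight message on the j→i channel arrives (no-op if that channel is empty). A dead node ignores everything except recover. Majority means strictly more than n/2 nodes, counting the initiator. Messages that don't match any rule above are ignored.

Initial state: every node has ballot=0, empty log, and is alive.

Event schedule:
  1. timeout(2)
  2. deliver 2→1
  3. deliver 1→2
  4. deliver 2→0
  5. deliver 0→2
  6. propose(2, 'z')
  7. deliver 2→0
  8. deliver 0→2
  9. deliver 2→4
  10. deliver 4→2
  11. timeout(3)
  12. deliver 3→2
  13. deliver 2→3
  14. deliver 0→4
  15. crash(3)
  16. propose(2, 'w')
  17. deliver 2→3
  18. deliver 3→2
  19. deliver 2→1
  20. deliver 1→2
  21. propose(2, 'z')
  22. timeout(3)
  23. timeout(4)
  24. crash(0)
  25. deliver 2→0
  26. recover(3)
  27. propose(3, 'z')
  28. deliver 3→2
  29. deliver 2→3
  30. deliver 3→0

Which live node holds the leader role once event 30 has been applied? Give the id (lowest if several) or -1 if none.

-1

[1] timeout(2) → N2(cand b7 [-])
[2] deliver 2→1 → N1(foll b7 [-])
[3] deliver 1→2 → ∅
[4] deliver 2→0 → N0(foll b7 [-])
[5] deliver 0→2 → N2(lead b7 [-])
[6] propose(2,'z') → ∅
[7] deliver 2→0 → N0(foll b7 [z])
[8] deliver 0→2 → ∅
[9] deliver 2→4 → N4(foll b7 [-])
[10] deliver 4→2 → ∅
[11] timeout(3) → N3(cand b8 [-])
[12] deliver 3→2 → N2(foll b8 [-])
[13] deliver 2→3 → ∅
[14] deliver 0→4 → ∅
[15] crash(3) → N3(✗cand b8 [-])
[16] propose(2,'w') → ∅
[17] deliver 2→3 → ∅
[18] deliver 3→2 → ∅
[19] deliver 2→1 → N1(foll b7 [z])
[20] deliver 1→2 → ∅
[21] propose(2,'z') → ∅
[22] timeout(3) → ∅
[23] timeout(4) → N4(cand b14 [-])
[24] crash(0) → N0(✗foll b7 [z])
[25] deliver 2→0 → ∅
[26] recover(3) → N3(foll b8 [-])
[27] propose(3,'z') → ∅
[28] deliver 3→2 → ∅
[29] deliver 2→3 → ∅
[30] deliver 3→0 → ∅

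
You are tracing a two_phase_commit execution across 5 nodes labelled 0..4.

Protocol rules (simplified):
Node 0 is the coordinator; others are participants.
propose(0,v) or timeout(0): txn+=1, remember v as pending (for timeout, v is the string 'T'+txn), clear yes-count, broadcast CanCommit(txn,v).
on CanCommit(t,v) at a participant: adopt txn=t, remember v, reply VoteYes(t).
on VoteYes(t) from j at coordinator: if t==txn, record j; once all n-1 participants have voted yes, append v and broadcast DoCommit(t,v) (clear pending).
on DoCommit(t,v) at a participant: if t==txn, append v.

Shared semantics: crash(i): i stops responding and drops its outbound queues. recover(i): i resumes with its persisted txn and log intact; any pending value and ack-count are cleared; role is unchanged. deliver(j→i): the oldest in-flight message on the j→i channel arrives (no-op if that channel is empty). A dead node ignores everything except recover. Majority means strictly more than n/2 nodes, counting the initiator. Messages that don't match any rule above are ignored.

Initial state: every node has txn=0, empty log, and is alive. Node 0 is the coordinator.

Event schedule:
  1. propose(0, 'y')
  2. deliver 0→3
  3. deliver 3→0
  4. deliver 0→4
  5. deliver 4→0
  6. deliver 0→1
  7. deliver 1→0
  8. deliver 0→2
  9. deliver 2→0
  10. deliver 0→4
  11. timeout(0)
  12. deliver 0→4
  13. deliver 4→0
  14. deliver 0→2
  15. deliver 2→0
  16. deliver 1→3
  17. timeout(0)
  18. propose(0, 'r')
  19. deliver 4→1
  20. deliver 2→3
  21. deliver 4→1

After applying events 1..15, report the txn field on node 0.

after 1 — propose(0,'y'): n0:coor/t1/[-]
after 2 — deliver 0→3: n3:part/t1/[-]
after 3 — deliver 3→0: ·
after 4 — deliver 0→4: n4:part/t1/[-]
after 5 — deliver 4→0: ·
after 6 — deliver 0→1: n1:part/t1/[-]
after 7 — deliver 1→0: ·
after 8 — deliver 0→2: n2:part/t1/[-]
after 9 — deliver 2→0: n0:coor/t1/[y]
after 10 — deliver 0→4: n4:part/t1/[y]
after 11 — timeout(0): n0:coor/t2/[y]
after 12 — deliver 0→4: n4:part/t2/[y]
after 13 — deliver 4→0: ·
after 14 — deliver 0→2: n2:part/t1/[y]
after 15 — deliver 2→0: ·

2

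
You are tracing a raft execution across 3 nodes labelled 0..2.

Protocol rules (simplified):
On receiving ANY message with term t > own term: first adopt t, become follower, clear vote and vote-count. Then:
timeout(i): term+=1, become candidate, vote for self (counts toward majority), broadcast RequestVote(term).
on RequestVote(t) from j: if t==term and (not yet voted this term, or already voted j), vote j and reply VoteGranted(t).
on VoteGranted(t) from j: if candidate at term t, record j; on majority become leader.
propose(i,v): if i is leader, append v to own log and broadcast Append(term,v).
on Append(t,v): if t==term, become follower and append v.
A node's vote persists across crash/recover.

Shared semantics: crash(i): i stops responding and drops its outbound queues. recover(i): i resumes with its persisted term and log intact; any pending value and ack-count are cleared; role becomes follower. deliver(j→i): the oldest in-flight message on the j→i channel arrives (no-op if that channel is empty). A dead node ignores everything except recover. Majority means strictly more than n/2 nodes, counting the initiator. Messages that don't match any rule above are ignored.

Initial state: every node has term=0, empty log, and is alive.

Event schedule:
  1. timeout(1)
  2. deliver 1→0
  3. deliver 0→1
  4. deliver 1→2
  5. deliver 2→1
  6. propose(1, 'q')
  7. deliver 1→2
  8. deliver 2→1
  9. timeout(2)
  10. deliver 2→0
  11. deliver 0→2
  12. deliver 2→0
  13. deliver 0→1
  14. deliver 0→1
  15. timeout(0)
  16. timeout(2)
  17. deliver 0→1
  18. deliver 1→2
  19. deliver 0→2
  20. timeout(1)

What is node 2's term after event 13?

2

[1] timeout(1) → N1(cand t1 [-])
[2] deliver 1→0 → N0(foll t1 [-])
[3] deliver 0→1 → N1(lead t1 [-])
[4] deliver 1→2 → N2(foll t1 [-])
[5] deliver 2→1 → ∅
[6] propose(1,'q') → N1(lead t1 [q])
[7] deliver 1→2 → N2(foll t1 [q])
[8] deliver 2→1 → ∅
[9] timeout(2) → N2(cand t2 [q])
[10] deliver 2→0 → N0(foll t2 [-])
[11] deliver 0→2 → N2(lead t2 [q])
[12] deliver 2→0 → ∅
[13] deliver 0→1 → ∅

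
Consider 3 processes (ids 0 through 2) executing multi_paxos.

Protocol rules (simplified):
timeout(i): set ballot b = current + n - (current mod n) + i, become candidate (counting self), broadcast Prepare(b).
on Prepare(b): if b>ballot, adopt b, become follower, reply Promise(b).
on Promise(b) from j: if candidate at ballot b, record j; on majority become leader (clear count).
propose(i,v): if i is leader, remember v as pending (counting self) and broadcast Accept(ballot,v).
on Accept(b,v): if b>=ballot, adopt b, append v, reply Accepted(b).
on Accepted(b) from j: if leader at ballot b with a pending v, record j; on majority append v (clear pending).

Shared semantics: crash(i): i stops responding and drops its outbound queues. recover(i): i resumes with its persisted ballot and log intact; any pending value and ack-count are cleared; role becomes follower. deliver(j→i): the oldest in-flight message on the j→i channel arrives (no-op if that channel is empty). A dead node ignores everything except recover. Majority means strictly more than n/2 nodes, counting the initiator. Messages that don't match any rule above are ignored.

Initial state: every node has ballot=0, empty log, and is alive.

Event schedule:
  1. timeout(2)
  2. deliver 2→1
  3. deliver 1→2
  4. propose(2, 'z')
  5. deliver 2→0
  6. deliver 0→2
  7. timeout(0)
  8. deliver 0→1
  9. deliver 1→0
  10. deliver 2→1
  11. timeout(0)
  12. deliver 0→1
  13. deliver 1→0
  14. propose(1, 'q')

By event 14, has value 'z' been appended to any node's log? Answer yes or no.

no

[1] timeout(2) → N2(cand b5 [-])
[2] deliver 2→1 → N1(foll b5 [-])
[3] deliver 1→2 → N2(lead b5 [-])
[4] propose(2,'z') → ∅
[5] deliver 2→0 → N0(foll b5 [-])
[6] deliver 0→2 → ∅
[7] timeout(0) → N0(cand b6 [-])
[8] deliver 0→1 → N1(foll b6 [-])
[9] deliver 1→0 → N0(lead b6 [-])
[10] deliver 2→1 → ∅
[11] timeout(0) → N0(cand b9 [-])
[12] deliver 0→1 → N1(foll b9 [-])
[13] deliver 1→0 → N0(lead b9 [-])
[14] propose(1,'q') → ∅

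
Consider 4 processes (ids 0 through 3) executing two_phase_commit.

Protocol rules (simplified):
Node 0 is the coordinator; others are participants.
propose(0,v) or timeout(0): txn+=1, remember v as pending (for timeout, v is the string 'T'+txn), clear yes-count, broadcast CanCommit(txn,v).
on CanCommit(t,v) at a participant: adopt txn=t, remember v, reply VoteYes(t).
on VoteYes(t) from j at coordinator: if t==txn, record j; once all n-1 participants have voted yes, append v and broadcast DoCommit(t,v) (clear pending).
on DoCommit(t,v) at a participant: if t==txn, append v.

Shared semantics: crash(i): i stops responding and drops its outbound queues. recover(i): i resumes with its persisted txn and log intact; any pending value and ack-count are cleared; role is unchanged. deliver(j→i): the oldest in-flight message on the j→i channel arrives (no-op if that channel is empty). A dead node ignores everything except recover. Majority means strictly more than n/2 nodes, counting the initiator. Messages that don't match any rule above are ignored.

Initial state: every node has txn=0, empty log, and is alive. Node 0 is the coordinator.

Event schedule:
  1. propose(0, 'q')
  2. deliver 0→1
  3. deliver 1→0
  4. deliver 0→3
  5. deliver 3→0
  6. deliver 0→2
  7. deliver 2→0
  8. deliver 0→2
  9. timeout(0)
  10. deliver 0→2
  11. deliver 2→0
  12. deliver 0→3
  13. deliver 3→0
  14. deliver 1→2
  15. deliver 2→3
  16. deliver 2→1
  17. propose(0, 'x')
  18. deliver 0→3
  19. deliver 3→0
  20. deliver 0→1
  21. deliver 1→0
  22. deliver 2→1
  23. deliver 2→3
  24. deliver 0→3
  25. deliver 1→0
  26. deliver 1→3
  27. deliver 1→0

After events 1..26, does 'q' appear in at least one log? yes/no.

[1] propose(0,'q') → N0(coor t1 [-])
[2] deliver 0→1 → N1(part t1 [-])
[3] deliver 1→0 → ∅
[4] deliver 0→3 → N3(part t1 [-])
[5] deliver 3→0 → ∅
[6] deliver 0→2 → N2(part t1 [-])
[7] deliver 2→0 → N0(coor t1 [q])
[8] deliver 0→2 → N2(part t1 [q])
[9] timeout(0) → N0(coor t2 [q])
[10] deliver 0→2 → N2(part t2 [q])
[11] deliver 2→0 → ∅
[12] deliver 0→3 → N3(part t1 [q])
[13] deliver 3→0 → ∅
[14] deliver 1→2 → ∅
[15] deliver 2→3 → ∅
[16] deliver 2→1 → ∅
[17] propose(0,'x') → N0(coor t3 [q])
[18] deliver 0→3 → N3(part t2 [q])
[19] deliver 3→0 → ∅
[20] deliver 0→1 → N1(part t1 [q])
[21] deliver 1→0 → ∅
[22] deliver 2→1 → ∅
[23] deliver 2→3 → ∅
[24] deliver 0→3 → N3(part t3 [q])
[25] deliver 1→0 → ∅
[26] deliver 1→3 → ∅

yes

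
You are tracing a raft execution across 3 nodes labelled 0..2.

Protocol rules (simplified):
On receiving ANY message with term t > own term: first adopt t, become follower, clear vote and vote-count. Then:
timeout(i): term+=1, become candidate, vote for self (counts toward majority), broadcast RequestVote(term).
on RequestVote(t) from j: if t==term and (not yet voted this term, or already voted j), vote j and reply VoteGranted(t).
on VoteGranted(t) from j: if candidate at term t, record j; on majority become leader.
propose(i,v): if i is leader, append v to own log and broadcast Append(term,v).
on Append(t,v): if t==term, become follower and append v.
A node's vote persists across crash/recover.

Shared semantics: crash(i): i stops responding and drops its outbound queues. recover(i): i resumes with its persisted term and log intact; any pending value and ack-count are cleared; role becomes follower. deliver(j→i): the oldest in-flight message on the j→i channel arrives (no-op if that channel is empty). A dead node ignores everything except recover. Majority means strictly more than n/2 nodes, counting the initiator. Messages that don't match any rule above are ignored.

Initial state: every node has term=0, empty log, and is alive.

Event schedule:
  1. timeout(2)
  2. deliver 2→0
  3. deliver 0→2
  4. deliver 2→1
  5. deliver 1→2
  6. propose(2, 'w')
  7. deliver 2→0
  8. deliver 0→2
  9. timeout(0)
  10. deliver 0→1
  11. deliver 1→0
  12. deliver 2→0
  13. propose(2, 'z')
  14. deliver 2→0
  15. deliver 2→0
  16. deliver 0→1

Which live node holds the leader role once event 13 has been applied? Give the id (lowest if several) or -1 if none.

step 1 timeout(2): 2={cand,t=1,log=-}
step 2 deliver 2→0: 0={foll,t=1,log=-}
step 3 deliver 0→2: 2={lead,t=1,log=-}
step 4 deliver 2→1: 1={foll,t=1,log=-}
step 5 deliver 1→2: —
step 6 propose(2,'w'): 2={lead,t=1,log=w}
step 7 deliver 2→0: 0={foll,t=1,log=w}
step 8 deliver 0→2: —
step 9 timeout(0): 0={cand,t=2,log=w}
step 10 deliver 0→1: 1={foll,t=2,log=-}
step 11 deliver 1→0: 0={lead,t=2,log=w}
step 12 deliver 2→0: —
step 13 propose(2,'z'): 2={lead,t=1,log=w,z}

0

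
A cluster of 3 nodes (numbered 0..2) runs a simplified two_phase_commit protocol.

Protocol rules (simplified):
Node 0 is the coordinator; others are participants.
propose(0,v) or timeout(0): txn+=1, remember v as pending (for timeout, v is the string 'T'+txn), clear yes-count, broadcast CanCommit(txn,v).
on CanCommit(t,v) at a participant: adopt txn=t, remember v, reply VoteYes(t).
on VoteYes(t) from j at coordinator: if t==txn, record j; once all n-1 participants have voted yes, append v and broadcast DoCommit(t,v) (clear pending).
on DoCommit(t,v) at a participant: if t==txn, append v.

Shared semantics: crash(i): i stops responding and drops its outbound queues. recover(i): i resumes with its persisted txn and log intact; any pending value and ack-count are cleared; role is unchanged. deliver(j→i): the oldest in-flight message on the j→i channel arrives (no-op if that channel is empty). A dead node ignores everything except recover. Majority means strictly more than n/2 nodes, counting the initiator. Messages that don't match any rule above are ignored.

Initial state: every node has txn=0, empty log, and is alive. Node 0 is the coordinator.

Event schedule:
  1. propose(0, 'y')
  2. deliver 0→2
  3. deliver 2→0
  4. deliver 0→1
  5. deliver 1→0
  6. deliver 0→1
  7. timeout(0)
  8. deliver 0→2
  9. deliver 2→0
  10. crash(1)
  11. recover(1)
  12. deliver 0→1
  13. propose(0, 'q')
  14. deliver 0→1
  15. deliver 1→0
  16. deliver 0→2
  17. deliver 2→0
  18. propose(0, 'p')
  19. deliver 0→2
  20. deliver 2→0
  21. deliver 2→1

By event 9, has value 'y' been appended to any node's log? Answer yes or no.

1. propose(0,'y'):  <0:coor t1 ->
2. deliver 0→2:  <2:part t1 ->
3. deliver 2→0:  nop
4. deliver 0→1:  <1:part t1 ->
5. deliver 1→0:  <0:coor t1 y>
6. deliver 0→1:  <1:part t1 y>
7. timeout(0):  <0:coor t2 y>
8. deliver 0→2:  <2:part t1 y>
9. deliver 2→0:  nop

yes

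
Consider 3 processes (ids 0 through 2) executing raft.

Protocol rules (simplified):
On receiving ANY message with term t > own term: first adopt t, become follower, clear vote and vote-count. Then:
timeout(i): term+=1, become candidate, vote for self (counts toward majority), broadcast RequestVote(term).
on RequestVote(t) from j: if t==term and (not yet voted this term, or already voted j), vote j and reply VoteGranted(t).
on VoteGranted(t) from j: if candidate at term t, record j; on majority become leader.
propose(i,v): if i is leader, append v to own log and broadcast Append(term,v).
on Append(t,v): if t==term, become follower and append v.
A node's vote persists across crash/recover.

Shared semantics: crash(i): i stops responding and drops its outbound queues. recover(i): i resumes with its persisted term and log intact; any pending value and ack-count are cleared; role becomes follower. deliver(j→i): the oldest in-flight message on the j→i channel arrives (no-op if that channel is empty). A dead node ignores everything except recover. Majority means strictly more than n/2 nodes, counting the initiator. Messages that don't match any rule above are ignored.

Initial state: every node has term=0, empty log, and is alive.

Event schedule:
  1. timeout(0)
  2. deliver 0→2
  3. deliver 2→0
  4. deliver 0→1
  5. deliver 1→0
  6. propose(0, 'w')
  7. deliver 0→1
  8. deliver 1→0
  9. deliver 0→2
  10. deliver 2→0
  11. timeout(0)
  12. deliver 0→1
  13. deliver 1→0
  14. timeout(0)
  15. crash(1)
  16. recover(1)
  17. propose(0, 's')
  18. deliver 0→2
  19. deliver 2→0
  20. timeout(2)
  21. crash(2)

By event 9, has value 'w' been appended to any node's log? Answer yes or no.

yes

after 1 — timeout(0): n0:cand/t1/[-]
after 2 — deliver 0→2: n2:foll/t1/[-]
after 3 — deliver 2→0: n0:lead/t1/[-]
after 4 — deliver 0→1: n1:foll/t1/[-]
after 5 — deliver 1→0: ·
after 6 — propose(0,'w'): n0:lead/t1/[w]
after 7 — deliver 0→1: n1:foll/t1/[w]
after 8 — deliver 1→0: ·
after 9 — deliver 0→2: n2:foll/t1/[w]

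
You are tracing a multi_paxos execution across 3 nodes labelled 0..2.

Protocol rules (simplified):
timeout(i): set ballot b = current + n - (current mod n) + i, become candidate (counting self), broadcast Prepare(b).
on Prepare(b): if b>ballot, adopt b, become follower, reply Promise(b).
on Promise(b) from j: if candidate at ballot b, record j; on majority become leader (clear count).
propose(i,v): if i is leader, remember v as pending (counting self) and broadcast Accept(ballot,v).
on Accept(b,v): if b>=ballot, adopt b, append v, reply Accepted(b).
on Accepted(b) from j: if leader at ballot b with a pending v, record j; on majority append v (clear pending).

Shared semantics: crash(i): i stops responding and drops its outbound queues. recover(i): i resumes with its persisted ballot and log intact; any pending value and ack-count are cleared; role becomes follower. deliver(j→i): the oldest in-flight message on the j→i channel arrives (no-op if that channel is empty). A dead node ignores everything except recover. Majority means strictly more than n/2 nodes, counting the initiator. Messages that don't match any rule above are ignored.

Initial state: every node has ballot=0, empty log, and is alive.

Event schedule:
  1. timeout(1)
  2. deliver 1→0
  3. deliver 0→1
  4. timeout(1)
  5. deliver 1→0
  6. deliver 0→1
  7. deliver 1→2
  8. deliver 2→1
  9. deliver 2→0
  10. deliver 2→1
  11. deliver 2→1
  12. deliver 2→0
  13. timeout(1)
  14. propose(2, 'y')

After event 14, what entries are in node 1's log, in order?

empty

after 1 — timeout(1): n1:cand/b4/[-]
after 2 — deliver 1→0: n0:foll/b4/[-]
after 3 — deliver 0→1: n1:lead/b4/[-]
after 4 — timeout(1): n1:cand/b7/[-]
after 5 — deliver 1→0: n0:foll/b7/[-]
after 6 — deliver 0→1: n1:lead/b7/[-]
after 7 — deliver 1→2: n2:foll/b4/[-]
after 8 — deliver 2→1: ·
after 9 — deliver 2→0: ·
after 10 — deliver 2→1: ·
after 11 — deliver 2→1: ·
after 12 — deliver 2→0: ·
after 13 — timeout(1): n1:cand/b10/[-]
after 14 — propose(2,'y'): ·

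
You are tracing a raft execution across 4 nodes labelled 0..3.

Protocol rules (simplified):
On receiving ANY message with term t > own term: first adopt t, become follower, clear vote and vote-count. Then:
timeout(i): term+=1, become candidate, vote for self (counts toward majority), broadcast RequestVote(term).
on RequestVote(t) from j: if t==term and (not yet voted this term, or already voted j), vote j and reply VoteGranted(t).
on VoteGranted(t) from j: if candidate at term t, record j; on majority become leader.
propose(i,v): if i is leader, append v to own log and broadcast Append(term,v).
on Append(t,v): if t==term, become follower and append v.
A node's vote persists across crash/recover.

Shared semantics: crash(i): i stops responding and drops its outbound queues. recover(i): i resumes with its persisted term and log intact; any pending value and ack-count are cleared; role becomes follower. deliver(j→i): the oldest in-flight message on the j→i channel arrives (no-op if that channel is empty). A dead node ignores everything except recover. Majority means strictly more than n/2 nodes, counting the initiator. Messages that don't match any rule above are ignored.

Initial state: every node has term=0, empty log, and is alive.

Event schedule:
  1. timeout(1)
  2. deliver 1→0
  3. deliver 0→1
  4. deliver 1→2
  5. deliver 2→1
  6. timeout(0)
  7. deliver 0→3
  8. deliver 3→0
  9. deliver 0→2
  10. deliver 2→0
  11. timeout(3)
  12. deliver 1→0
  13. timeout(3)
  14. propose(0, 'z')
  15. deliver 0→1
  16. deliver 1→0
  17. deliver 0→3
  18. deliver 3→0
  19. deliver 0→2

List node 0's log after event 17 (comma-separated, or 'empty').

e1 timeout(1): 1[cand,t=1,-]
e2 deliver 1→0: 0[foll,t=1,-]
e3 deliver 0→1: ·
e4 deliver 1→2: 2[foll,t=1,-]
e5 deliver 2→1: 1[lead,t=1,-]
e6 timeout(0): 0[cand,t=2,-]
e7 deliver 0→3: 3[foll,t=2,-]
e8 deliver 3→0: ·
e9 deliver 0→2: 2[foll,t=2,-]
e10 deliver 2→0: 0[lead,t=2,-]
e11 timeout(3): 3[cand,t=3,-]
e12 deliver 1→0: ·
e13 timeout(3): 3[cand,t=4,-]
e14 propose(0,'z'): 0[lead,t=2,z]
e15 deliver 0→1: 1[foll,t=2,-]
e16 deliver 1→0: ·
e17 deliver 0→3: ·

z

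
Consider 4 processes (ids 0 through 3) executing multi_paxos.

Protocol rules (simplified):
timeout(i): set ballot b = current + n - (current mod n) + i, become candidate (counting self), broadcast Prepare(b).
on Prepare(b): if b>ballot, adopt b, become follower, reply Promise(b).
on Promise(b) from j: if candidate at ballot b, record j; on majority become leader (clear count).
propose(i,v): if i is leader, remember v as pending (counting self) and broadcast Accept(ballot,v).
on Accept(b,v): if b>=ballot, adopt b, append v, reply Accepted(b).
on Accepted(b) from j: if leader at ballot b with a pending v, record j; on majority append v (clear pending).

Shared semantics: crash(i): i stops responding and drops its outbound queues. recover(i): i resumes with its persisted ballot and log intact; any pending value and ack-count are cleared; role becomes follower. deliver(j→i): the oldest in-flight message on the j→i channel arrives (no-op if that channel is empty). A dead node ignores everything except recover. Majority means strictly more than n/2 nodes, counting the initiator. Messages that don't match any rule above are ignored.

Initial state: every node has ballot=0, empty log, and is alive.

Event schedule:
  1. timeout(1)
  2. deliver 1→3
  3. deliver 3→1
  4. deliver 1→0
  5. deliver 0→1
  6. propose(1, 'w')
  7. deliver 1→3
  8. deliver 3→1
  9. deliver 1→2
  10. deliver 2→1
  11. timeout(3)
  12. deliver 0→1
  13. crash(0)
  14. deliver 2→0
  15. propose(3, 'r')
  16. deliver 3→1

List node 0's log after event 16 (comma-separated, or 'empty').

[1] timeout(1) → N1(cand b5 [-])
[2] deliver 1→3 → N3(foll b5 [-])
[3] deliver 3→1 → ∅
[4] deliver 1→0 → N0(foll b5 [-])
[5] deliver 0→1 → N1(lead b5 [-])
[6] propose(1,'w') → ∅
[7] deliver 1→3 → N3(foll b5 [w])
[8] deliver 3→1 → ∅
[9] deliver 1→2 → N2(foll b5 [-])
[10] deliver 2→1 → ∅
[11] timeout(3) → N3(cand b11 [w])
[12] deliver 0→1 → ∅
[13] crash(0) → N0(✗foll b5 [-])
[14] deliver 2→0 → ∅
[15] propose(3,'r') → ∅
[16] deliver 3→1 → N1(foll b11 [-])

empty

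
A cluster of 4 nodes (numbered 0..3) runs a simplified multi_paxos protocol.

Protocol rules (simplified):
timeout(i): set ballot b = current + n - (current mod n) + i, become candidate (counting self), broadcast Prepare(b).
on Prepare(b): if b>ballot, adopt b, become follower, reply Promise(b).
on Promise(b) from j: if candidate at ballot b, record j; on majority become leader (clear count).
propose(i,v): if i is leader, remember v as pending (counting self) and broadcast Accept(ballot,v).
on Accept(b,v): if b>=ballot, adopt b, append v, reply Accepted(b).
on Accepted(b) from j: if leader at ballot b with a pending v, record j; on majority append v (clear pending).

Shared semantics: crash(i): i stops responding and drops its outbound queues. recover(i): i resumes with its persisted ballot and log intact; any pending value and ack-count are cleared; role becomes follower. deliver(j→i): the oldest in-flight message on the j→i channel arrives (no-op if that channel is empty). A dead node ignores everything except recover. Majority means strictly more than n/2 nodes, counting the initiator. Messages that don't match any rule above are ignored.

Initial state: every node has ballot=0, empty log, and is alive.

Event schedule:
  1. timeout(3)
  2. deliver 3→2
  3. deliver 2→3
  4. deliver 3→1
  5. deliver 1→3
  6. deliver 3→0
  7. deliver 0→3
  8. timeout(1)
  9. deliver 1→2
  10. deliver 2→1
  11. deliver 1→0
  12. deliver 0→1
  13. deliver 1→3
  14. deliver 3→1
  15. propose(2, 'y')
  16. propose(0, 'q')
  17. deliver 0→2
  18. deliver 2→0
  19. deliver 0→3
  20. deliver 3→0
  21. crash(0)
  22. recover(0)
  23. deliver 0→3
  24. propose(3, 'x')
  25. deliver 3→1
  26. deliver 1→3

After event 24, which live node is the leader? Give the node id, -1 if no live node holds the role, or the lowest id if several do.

1

[1] timeout(3) → N3(cand b7 [-])
[2] deliver 3→2 → N2(foll b7 [-])
[3] deliver 2→3 → ∅
[4] deliver 3→1 → N1(foll b7 [-])
[5] deliver 1→3 → N3(lead b7 [-])
[6] deliver 3→0 → N0(foll b7 [-])
[7] deliver 0→3 → ∅
[8] timeout(1) → N1(cand b9 [-])
[9] deliver 1→2 → N2(foll b9 [-])
[10] deliver 2→1 → ∅
[11] deliver 1→0 → N0(foll b9 [-])
[12] deliver 0→1 → N1(lead b9 [-])
[13] deliver 1→3 → N3(foll b9 [-])
[14] deliver 3→1 → ∅
[15] propose(2,'y') → ∅
[16] propose(0,'q') → ∅
[17] deliver 0→2 → ∅
[18] deliver 2→0 → ∅
[19] deliver 0→3 → ∅
[20] deliver 3→0 → ∅
[21] crash(0) → N0(✗foll b9 [-])
[22] recover(0) → N0(foll b9 [-])
[23] deliver 0→3 → ∅
[24] propose(3,'x') → ∅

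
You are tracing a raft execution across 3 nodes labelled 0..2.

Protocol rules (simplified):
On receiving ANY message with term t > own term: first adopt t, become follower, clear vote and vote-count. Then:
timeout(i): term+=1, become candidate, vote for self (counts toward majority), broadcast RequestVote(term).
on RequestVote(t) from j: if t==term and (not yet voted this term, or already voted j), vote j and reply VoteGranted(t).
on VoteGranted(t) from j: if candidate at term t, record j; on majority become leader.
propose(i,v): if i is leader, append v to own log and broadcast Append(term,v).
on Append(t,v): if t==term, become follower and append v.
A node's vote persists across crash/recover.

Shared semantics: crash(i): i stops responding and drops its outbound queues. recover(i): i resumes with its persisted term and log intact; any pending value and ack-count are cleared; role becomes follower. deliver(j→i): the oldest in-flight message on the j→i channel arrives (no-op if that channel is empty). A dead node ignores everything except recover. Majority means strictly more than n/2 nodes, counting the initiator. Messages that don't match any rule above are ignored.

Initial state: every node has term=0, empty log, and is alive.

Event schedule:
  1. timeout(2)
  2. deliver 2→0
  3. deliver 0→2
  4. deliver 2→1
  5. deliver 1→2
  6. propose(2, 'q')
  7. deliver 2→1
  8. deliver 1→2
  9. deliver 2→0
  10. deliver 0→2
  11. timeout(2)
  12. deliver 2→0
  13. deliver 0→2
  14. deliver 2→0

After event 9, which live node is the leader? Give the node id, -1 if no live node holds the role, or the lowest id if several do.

2

after 1 — timeout(2): n2:cand/t1/[-]
after 2 — deliver 2→0: n0:foll/t1/[-]
after 3 — deliver 0→2: n2:lead/t1/[-]
after 4 — deliver 2→1: n1:foll/t1/[-]
after 5 — deliver 1→2: ·
after 6 — propose(2,'q'): n2:lead/t1/[q]
after 7 — deliver 2→1: n1:foll/t1/[q]
after 8 — deliver 1→2: ·
after 9 — deliver 2→0: n0:foll/t1/[q]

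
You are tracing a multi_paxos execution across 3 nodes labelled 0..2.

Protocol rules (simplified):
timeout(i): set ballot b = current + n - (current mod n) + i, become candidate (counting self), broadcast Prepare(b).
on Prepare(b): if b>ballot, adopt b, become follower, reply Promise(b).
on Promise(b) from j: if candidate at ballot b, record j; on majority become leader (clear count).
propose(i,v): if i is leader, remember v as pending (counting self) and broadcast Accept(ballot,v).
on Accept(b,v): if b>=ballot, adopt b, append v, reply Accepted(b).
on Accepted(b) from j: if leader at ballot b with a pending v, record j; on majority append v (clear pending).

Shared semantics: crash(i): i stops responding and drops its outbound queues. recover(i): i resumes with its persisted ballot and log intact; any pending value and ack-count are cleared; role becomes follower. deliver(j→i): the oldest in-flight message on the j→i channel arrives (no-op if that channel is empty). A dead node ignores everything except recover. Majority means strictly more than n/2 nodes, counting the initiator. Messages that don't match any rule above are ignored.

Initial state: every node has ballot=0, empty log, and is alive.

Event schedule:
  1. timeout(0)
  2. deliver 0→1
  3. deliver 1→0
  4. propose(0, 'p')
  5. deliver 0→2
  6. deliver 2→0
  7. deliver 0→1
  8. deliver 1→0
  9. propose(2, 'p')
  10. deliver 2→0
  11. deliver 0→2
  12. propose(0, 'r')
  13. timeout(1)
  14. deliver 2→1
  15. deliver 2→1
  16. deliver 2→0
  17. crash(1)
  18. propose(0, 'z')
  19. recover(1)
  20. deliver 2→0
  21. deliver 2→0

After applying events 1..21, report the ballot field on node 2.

3

[1] timeout(0) → N0(cand b3 [-])
[2] deliver 0→1 → N1(foll b3 [-])
[3] deliver 1→0 → N0(lead b3 [-])
[4] propose(0,'p') → ∅
[5] deliver 0→2 → N2(foll b3 [-])
[6] deliver 2→0 → ∅
[7] deliver 0→1 → N1(foll b3 [p])
[8] deliver 1→0 → N0(lead b3 [p])
[9] propose(2,'p') → ∅
[10] deliver 2→0 → ∅
[11] deliver 0→2 → N2(foll b3 [p])
[12] propose(0,'r') → ∅
[13] timeout(1) → N1(cand b7 [p])
[14] deliver 2→1 → ∅
[15] deliver 2→1 → ∅
[16] deliver 2→0 → N0(lead b3 [p,r])
[17] crash(1) → N1(✗cand b7 [p])
[18] propose(0,'z') → ∅
[19] recover(1) → N1(foll b7 [p])
[20] deliver 2→0 → ∅
[21] deliver 2→0 → ∅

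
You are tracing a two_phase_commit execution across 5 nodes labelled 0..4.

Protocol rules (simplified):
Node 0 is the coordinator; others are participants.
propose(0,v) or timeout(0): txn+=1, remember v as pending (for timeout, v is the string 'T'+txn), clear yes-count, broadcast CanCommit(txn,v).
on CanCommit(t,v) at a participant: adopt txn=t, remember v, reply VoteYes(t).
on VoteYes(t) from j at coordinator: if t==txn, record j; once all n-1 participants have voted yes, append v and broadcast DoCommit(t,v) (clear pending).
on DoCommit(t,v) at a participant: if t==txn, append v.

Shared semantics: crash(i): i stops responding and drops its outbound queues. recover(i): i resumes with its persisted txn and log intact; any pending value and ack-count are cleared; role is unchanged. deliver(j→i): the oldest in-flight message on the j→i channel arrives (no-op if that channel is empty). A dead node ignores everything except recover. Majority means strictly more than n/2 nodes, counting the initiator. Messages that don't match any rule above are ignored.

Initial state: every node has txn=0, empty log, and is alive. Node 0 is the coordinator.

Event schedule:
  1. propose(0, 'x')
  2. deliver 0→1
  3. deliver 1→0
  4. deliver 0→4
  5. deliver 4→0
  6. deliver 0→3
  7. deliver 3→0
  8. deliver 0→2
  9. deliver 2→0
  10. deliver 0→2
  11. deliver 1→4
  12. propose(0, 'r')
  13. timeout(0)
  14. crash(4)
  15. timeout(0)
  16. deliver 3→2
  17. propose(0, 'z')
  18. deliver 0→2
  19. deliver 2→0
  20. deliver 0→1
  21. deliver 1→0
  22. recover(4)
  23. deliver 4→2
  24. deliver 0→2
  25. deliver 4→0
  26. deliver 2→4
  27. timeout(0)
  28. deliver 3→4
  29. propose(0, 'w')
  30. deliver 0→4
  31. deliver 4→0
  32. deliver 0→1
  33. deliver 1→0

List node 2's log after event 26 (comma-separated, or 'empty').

x

after 1 — propose(0,'x'): n0:coor/t1/[-]
after 2 — deliver 0→1: n1:part/t1/[-]
after 3 — deliver 1→0: ·
after 4 — deliver 0→4: n4:part/t1/[-]
after 5 — deliver 4→0: ·
after 6 — deliver 0→3: n3:part/t1/[-]
after 7 — deliver 3→0: ·
after 8 — deliver 0→2: n2:part/t1/[-]
after 9 — deliver 2→0: n0:coor/t1/[x]
after 10 — deliver 0→2: n2:part/t1/[x]
after 11 — deliver 1→4: ·
after 12 — propose(0,'r'): n0:coor/t2/[x]
after 13 — timeout(0): n0:coor/t3/[x]
after 14 — crash(4): n4:✗part/t1/[-]
after 15 — timeout(0): n0:coor/t4/[x]
after 16 — deliver 3→2: ·
after 17 — propose(0,'z'): n0:coor/t5/[x]
after 18 — deliver 0→2: n2:part/t2/[x]
after 19 — deliver 2→0: ·
after 20 — deliver 0→1: n1:part/t1/[x]
after 21 — deliver 1→0: ·
after 22 — recover(4): n4:part/t1/[-]
after 23 — deliver 4→2: ·
after 24 — deliver 0→2: n2:part/t3/[x]
after 25 — deliver 4→0: ·
after 26 — deliver 2→4: ·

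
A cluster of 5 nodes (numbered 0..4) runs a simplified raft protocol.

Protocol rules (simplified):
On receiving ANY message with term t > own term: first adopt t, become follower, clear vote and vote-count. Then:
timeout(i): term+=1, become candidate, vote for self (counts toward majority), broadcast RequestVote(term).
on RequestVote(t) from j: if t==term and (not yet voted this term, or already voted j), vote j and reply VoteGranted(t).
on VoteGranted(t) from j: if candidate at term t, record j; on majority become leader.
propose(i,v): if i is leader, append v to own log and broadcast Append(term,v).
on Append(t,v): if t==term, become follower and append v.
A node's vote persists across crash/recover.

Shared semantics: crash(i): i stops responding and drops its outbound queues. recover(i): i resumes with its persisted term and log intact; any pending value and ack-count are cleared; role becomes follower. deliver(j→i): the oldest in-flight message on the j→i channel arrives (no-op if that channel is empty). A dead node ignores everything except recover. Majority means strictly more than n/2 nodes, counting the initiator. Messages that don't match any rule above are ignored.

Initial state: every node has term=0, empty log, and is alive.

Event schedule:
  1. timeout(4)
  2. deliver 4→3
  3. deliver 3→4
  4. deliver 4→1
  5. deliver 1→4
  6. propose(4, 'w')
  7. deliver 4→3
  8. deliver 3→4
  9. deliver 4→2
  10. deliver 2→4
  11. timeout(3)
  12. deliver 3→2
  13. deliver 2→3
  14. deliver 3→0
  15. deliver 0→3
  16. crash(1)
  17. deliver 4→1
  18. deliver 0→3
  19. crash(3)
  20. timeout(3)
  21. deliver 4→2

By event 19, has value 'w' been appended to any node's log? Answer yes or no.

yes

after 1 — timeout(4): n4:cand/t1/[-]
after 2 — deliver 4→3: n3:foll/t1/[-]
after 3 — deliver 3→4: ·
after 4 — deliver 4→1: n1:foll/t1/[-]
after 5 — deliver 1→4: n4:lead/t1/[-]
after 6 — propose(4,'w'): n4:lead/t1/[w]
after 7 — deliver 4→3: n3:foll/t1/[w]
after 8 — deliver 3→4: ·
after 9 — deliver 4→2: n2:foll/t1/[-]
after 10 — deliver 2→4: ·
after 11 — timeout(3): n3:cand/t2/[w]
after 12 — deliver 3→2: n2:foll/t2/[-]
after 13 — deliver 2→3: ·
after 14 — deliver 3→0: n0:foll/t2/[-]
after 15 — deliver 0→3: n3:lead/t2/[w]
after 16 — crash(1): n1:✗foll/t1/[-]
after 17 — deliver 4→1: ·
after 18 — deliver 0→3: ·
after 19 — crash(3): n3:✗lead/t2/[w]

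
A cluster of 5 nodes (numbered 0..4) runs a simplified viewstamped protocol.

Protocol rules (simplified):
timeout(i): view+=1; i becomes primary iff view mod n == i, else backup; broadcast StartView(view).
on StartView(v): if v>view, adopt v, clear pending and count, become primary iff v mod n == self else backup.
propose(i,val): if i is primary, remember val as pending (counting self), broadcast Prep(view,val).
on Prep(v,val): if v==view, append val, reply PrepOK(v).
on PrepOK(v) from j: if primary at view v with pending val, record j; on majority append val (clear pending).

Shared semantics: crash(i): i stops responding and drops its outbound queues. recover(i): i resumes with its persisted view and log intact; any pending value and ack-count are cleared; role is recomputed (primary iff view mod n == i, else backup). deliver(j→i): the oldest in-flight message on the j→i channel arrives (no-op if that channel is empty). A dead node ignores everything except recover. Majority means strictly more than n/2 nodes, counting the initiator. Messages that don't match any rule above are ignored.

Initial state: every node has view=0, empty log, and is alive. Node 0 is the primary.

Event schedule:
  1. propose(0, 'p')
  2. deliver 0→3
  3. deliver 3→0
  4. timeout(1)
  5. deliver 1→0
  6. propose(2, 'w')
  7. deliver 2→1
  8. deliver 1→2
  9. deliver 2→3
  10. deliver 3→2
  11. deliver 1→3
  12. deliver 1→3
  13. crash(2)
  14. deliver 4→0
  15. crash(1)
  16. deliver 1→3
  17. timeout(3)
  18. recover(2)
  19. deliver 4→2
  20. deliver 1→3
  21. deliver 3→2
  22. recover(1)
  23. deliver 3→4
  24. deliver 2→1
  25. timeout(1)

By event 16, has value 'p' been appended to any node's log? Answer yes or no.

after 1 — propose(0,'p'): ·
after 2 — deliver 0→3: n3:back/v0/[p]
after 3 — deliver 3→0: ·
after 4 — timeout(1): n1:prim/v1/[-]
after 5 — deliver 1→0: n0:back/v1/[-]
after 6 — propose(2,'w'): ·
after 7 — deliver 2→1: ·
after 8 — deliver 1→2: n2:back/v1/[-]
after 9 — deliver 2→3: ·
after 10 — deliver 3→2: ·
after 11 — deliver 1→3: n3:back/v1/[p]
after 12 — deliver 1→3: ·
after 13 — crash(2): n2:✗back/v1/[-]
after 14 — deliver 4→0: ·
after 15 — crash(1): n1:✗prim/v1/[-]
after 16 — deliver 1→3: ·

yes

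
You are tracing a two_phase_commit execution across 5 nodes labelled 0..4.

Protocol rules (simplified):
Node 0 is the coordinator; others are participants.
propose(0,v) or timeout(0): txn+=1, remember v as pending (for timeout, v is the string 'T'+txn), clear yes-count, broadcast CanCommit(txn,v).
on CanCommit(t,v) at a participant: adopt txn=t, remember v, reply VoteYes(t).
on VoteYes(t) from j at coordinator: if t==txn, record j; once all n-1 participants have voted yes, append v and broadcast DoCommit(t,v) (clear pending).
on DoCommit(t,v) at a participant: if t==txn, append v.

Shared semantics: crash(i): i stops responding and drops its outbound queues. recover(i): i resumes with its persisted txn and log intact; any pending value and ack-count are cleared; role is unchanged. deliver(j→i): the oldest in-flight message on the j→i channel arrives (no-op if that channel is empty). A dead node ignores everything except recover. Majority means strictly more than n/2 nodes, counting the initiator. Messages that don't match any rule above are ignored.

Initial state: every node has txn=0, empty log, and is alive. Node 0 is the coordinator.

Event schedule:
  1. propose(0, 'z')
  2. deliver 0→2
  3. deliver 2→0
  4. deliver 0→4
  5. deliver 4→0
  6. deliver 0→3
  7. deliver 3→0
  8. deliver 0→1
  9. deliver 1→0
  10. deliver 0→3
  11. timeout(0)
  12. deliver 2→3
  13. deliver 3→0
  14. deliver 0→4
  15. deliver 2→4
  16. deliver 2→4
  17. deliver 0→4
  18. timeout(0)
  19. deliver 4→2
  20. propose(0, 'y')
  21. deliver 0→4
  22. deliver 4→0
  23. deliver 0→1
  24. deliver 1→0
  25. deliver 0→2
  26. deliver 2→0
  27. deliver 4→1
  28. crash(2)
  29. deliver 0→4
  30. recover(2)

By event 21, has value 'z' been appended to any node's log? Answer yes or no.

[1] propose(0,'z') → N0(coor t1 [-])
[2] deliver 0→2 → N2(part t1 [-])
[3] deliver 2→0 → ∅
[4] deliver 0→4 → N4(part t1 [-])
[5] deliver 4→0 → ∅
[6] deliver 0→3 → N3(part t1 [-])
[7] deliver 3→0 → ∅
[8] deliver 0→1 → N1(part t1 [-])
[9] deliver 1→0 → N0(coor t1 [z])
[10] deliver 0→3 → N3(part t1 [z])
[11] timeout(0) → N0(coor t2 [z])
[12] deliver 2→3 → ∅
[13] deliver 3→0 → ∅
[14] deliver 0→4 → N4(part t1 [z])
[15] deliver 2→4 → ∅
[16] deliver 2→4 → ∅
[17] deliver 0→4 → N4(part t2 [z])
[18] timeout(0) → N0(coor t3 [z])
[19] deliver 4→2 → ∅
[20] propose(0,'y') → N0(coor t4 [z])
[21] deliver 0→4 → N4(part t3 [z])

yes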